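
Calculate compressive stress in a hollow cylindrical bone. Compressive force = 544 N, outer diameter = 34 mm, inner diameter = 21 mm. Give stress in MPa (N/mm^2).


A = pi*(r_o^2 - r_i^2)
r_o = 17 mm, r_i = 10.5 mm
A = 561.56 mm^2
sigma = F/A = 544 / 561.56
sigma = 0.9687 MPa


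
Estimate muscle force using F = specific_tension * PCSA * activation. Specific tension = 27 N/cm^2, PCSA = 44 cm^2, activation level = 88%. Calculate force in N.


F = sigma * PCSA * activation
F = 27 * 44 * 0.88
F = 1045 N


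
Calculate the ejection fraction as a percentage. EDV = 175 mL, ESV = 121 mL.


SV = EDV - ESV = 175 - 121 = 54 mL
EF = SV/EDV * 100 = 54/175 * 100
EF = 30.86%


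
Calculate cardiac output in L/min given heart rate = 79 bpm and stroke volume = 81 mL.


CO = HR * SV
CO = 79 * 81 / 1000
CO = 6.399 L/min


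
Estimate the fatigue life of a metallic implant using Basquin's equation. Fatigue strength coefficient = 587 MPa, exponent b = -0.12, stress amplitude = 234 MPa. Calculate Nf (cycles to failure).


sigma_a = sigma_f' * (2Nf)^b
2Nf = (sigma_a/sigma_f')^(1/b)
2Nf = (234/587)^(1/-0.12)
2Nf = 2130.6823
Nf = 1065


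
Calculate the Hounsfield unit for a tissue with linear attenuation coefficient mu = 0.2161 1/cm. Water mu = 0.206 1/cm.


HU = ((mu_tissue - mu_water) / mu_water) * 1000
HU = ((0.2161 - 0.206) / 0.206) * 1000
HU = 49.03


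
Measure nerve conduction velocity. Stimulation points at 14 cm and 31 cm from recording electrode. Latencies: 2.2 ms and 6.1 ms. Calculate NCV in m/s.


Distance = (31 - 14) / 100 = 0.17 m
dt = (6.1 - 2.2) / 1000 = 0.0039 s
NCV = dist / dt = 43.59 m/s


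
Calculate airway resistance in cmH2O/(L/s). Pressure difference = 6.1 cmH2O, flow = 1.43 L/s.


R = dP / flow
R = 6.1 / 1.43
R = 4.266 cmH2O/(L/s)


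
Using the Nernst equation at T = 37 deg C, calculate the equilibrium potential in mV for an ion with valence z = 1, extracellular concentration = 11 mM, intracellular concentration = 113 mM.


E = (RT/(zF)) * ln(C_out/C_in)
T = 37 + 273.15 = 310.15 K
E = (8.314 * 310.15 / (1 * 96485)) * ln(11/113)
E = -62.26 mV


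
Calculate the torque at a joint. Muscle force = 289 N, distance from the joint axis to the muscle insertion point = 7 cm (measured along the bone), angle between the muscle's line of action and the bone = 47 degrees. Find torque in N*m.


Torque = F * d * sin(theta)   (moment arm = d*sin(theta))
d = 7 cm = 0.07 m
Torque = 289 * 0.07 * sin(47)
Torque = 14.8 N*m


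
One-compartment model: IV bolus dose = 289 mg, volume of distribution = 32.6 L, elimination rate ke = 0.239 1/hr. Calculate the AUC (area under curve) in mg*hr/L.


C0 = Dose/Vd = 289/32.6 = 8.86503 mg/L
AUC = C0/ke = 8.86503/0.239
AUC = 37.09 mg*hr/L


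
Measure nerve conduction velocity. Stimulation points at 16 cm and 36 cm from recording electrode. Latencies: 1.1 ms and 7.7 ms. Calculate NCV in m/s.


Distance = (36 - 16) / 100 = 0.2 m
dt = (7.7 - 1.1) / 1000 = 0.0066 s
NCV = dist / dt = 30.3 m/s


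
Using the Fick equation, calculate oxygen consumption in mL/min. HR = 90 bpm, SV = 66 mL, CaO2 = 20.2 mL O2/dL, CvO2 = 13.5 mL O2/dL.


CO = HR*SV = 90*66/1000 = 5.94 L/min
a-v O2 diff = 20.2 - 13.5 = 6.7 mL/dL
VO2 = CO * (CaO2-CvO2) * 10 dL/L
VO2 = 5.94 * 6.7 * 10
VO2 = 398 mL/min


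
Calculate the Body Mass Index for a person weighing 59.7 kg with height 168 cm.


BMI = weight / height^2
height = 168 cm = 1.68 m
BMI = 59.7 / 1.68^2
BMI = 21.15 kg/m^2


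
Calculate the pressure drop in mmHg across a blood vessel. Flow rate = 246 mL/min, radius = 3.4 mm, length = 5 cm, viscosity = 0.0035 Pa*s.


dP = 8*mu*L*Q / (pi*r^4)
Q = 246 mL/min = 4.1e-06 m^3/s
dP = 13.6725 Pa = 13.6725 / 133.322 mmHg = 0.1026 mmHg


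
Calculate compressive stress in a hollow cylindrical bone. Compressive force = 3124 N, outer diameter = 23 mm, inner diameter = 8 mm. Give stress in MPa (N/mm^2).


A = pi*(r_o^2 - r_i^2)
r_o = 11.5 mm, r_i = 4 mm
A = 365.21 mm^2
sigma = F/A = 3124 / 365.21
sigma = 8.554 MPa


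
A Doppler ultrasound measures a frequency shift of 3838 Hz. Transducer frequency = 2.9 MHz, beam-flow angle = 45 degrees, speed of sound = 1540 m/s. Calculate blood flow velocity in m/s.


v = fd * c / (2 * f0 * cos(theta))
v = 3838 * 1540 / (2 * 2.9000e+06 * cos(45))
v = 1.441 m/s


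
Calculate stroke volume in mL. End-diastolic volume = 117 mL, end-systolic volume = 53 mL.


SV = EDV - ESV
SV = 117 - 53
SV = 64 mL


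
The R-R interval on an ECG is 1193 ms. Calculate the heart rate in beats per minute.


HR = 60 / RR_interval(s)
RR = 1193 ms = 1.193 s
HR = 60 / 1.193 = 50.29 bpm


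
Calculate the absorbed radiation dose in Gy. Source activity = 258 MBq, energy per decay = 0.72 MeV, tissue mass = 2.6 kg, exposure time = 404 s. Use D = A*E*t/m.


A = 258 MBq = 2.5800e+08 Bq
E = 0.72 MeV = 1.15344e-13 J
D = A*E*t/m = 2.5800e+08*1.15344e-13*404/2.6
D = 0.004624 Gy


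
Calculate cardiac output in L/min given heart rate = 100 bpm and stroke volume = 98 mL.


CO = HR * SV
CO = 100 * 98 / 1000
CO = 9.8 L/min


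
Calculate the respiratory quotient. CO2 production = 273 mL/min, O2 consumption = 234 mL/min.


RQ = VCO2 / VO2
RQ = 273 / 234
RQ = 1.167


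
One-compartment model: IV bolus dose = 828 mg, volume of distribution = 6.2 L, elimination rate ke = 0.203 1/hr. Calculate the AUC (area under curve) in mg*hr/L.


C0 = Dose/Vd = 828/6.2 = 133.548 mg/L
AUC = C0/ke = 133.548/0.203
AUC = 657.9 mg*hr/L


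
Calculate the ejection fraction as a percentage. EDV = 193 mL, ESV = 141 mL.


SV = EDV - ESV = 193 - 141 = 52 mL
EF = SV/EDV * 100 = 52/193 * 100
EF = 26.94%


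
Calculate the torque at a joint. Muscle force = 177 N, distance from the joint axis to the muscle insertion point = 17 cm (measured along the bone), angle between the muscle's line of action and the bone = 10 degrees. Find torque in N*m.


Torque = F * d * sin(theta)   (moment arm = d*sin(theta))
d = 17 cm = 0.17 m
Torque = 177 * 0.17 * sin(10)
Torque = 5.225 N*m


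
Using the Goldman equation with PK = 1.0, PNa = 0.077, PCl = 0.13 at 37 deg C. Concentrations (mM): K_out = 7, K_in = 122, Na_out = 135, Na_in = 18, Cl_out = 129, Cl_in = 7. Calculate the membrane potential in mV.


Vm = (RT/F)*ln((PK*Ko + PNa*Nao + PCl*Cli)/(PK*Ki + PNa*Nai + PCl*Clo))
Numer = 18.305, Denom = 140.156
Vm = -54.4 mV


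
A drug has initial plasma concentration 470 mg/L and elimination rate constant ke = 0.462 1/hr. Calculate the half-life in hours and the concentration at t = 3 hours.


t_half = ln(2) / ke = 0.693147 / 0.462 = 1.5 hr
C(t) = C0 * exp(-ke*t) = 470 * exp(-0.462*3)
C(3) = 117.5 mg/L


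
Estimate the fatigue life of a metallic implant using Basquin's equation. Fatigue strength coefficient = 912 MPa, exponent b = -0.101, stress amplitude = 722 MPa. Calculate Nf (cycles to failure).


sigma_a = sigma_f' * (2Nf)^b
2Nf = (sigma_a/sigma_f')^(1/b)
2Nf = (722/912)^(1/-0.101)
2Nf = 10.104879
Nf = 5.052


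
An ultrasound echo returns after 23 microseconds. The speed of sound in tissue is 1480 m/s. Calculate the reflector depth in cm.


depth = c * t / 2
t = 23 us = 2.3000e-05 s
depth = 1480 * 2.3000e-05 / 2
depth = 0.01702 m = 1.702 cm


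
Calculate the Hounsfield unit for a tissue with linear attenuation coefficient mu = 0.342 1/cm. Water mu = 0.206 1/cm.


HU = ((mu_tissue - mu_water) / mu_water) * 1000
HU = ((0.342 - 0.206) / 0.206) * 1000
HU = 660.2


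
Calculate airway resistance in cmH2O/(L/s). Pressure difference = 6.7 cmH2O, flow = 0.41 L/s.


R = dP / flow
R = 6.7 / 0.41
R = 16.34 cmH2O/(L/s)


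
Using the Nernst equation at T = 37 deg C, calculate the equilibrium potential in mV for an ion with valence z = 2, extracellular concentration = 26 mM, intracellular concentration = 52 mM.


E = (RT/(zF)) * ln(C_out/C_in)
T = 37 + 273.15 = 310.15 K
E = (8.314 * 310.15 / (2 * 96485)) * ln(26/52)
E = -9.262 mV


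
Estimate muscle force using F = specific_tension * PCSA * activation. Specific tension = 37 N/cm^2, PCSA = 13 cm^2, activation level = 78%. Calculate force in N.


F = sigma * PCSA * activation
F = 37 * 13 * 0.78
F = 375.2 N


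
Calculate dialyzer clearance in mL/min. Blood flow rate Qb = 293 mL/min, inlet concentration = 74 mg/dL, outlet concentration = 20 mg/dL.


K = Qb * (Cb_in - Cb_out) / Cb_in
K = 293 * (74 - 20) / 74
K = 213.8 mL/min


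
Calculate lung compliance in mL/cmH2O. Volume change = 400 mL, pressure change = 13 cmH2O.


C = dV / dP
C = 400 / 13
C = 30.77 mL/cmH2O


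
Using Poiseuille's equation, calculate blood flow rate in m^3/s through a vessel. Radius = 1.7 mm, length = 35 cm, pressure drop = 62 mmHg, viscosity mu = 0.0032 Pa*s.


Q = pi*r^4*dP / (8*mu*L)
r = 0.0017 m, L = 0.35 m
dP = 62 mmHg = 8265.964 Pa
Q = 2.4206e-05 m^3/s


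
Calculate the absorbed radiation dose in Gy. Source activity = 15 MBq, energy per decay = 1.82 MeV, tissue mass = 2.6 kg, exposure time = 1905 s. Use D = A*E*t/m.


A = 15 MBq = 1.5000e+07 Bq
E = 1.82 MeV = 2.91564e-13 J
D = A*E*t/m = 1.5000e+07*2.91564e-13*1905/2.6
D = 0.003204 Gy


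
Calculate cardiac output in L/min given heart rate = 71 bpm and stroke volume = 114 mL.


CO = HR * SV
CO = 71 * 114 / 1000
CO = 8.094 L/min


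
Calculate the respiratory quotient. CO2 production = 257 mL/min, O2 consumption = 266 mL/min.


RQ = VCO2 / VO2
RQ = 257 / 266
RQ = 0.9662


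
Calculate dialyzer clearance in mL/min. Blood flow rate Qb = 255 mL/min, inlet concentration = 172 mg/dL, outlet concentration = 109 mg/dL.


K = Qb * (Cb_in - Cb_out) / Cb_in
K = 255 * (172 - 109) / 172
K = 93.4 mL/min


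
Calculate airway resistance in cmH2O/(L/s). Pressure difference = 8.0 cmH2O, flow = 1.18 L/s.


R = dP / flow
R = 8.0 / 1.18
R = 6.78 cmH2O/(L/s)


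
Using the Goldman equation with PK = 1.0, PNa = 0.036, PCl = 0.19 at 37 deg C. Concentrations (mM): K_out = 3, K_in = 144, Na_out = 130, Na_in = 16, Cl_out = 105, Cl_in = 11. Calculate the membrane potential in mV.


Vm = (RT/F)*ln((PK*Ko + PNa*Nao + PCl*Cli)/(PK*Ki + PNa*Nai + PCl*Clo))
Numer = 9.77, Denom = 164.526
Vm = -75.47 mV


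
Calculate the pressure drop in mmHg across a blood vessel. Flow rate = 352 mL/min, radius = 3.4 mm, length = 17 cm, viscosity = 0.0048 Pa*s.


dP = 8*mu*L*Q / (pi*r^4)
Q = 352 mL/min = 5.86667e-06 m^3/s
dP = 91.2234 Pa = 91.2234 / 133.322 mmHg = 0.6842 mmHg


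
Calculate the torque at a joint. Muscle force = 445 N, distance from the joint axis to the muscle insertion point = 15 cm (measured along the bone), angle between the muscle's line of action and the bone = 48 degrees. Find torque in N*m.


Torque = F * d * sin(theta)   (moment arm = d*sin(theta))
d = 15 cm = 0.15 m
Torque = 445 * 0.15 * sin(48)
Torque = 49.6 N*m


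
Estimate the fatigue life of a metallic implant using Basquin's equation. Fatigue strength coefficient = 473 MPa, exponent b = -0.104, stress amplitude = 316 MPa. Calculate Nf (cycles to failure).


sigma_a = sigma_f' * (2Nf)^b
2Nf = (sigma_a/sigma_f')^(1/b)
2Nf = (316/473)^(1/-0.104)
2Nf = 48.346601
Nf = 24.17


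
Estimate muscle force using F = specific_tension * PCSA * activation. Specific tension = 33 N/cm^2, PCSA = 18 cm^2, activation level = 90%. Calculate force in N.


F = sigma * PCSA * activation
F = 33 * 18 * 0.9
F = 534.6 N


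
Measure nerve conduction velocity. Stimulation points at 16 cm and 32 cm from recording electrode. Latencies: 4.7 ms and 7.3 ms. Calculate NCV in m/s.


Distance = (32 - 16) / 100 = 0.16 m
dt = (7.3 - 4.7) / 1000 = 0.0026 s
NCV = dist / dt = 61.54 m/s


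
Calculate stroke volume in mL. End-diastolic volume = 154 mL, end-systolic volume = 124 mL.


SV = EDV - ESV
SV = 154 - 124
SV = 30 mL


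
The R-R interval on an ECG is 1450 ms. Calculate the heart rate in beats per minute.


HR = 60 / RR_interval(s)
RR = 1450 ms = 1.45 s
HR = 60 / 1.45 = 41.38 bpm


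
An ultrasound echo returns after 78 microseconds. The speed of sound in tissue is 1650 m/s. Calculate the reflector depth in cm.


depth = c * t / 2
t = 78 us = 7.8000e-05 s
depth = 1650 * 7.8000e-05 / 2
depth = 0.06435 m = 6.435 cm


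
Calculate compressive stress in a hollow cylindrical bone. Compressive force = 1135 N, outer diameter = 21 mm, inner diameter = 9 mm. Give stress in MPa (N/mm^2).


A = pi*(r_o^2 - r_i^2)
r_o = 10.5 mm, r_i = 4.5 mm
A = 282.743 mm^2
sigma = F/A = 1135 / 282.743
sigma = 4.014 MPa


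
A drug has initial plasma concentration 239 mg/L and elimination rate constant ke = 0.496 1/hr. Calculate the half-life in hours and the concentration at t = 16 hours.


t_half = ln(2) / ke = 0.693147 / 0.496 = 1.397 hr
C(t) = C0 * exp(-ke*t) = 239 * exp(-0.496*16)
C(16) = 0.08547 mg/L


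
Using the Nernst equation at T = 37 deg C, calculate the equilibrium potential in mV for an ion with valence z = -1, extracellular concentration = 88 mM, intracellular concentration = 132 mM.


E = (RT/(zF)) * ln(C_out/C_in)
T = 37 + 273.15 = 310.15 K
E = (8.314 * 310.15 / (-1 * 96485)) * ln(88/132)
E = 10.84 mV


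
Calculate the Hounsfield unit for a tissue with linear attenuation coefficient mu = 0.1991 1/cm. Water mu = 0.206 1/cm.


HU = ((mu_tissue - mu_water) / mu_water) * 1000
HU = ((0.1991 - 0.206) / 0.206) * 1000
HU = -33.5


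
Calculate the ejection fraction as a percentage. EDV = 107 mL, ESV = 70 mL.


SV = EDV - ESV = 107 - 70 = 37 mL
EF = SV/EDV * 100 = 37/107 * 100
EF = 34.58%


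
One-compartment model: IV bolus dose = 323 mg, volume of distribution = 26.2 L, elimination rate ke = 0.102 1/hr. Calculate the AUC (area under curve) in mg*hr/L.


C0 = Dose/Vd = 323/26.2 = 12.3282 mg/L
AUC = C0/ke = 12.3282/0.102
AUC = 120.9 mg*hr/L


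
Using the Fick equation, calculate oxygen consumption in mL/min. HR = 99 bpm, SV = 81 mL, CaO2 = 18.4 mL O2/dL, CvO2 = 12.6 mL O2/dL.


CO = HR*SV = 99*81/1000 = 8.019 L/min
a-v O2 diff = 18.4 - 12.6 = 5.8 mL/dL
VO2 = CO * (CaO2-CvO2) * 10 dL/L
VO2 = 8.019 * 5.8 * 10
VO2 = 465.1 mL/min


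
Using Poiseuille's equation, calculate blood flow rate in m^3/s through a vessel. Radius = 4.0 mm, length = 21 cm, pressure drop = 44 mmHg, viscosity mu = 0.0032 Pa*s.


Q = pi*r^4*dP / (8*mu*L)
r = 0.004 m, L = 0.21 m
dP = 44 mmHg = 5866.168 Pa
Q = 8.7758e-04 m^3/s


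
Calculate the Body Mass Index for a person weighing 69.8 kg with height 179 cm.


BMI = weight / height^2
height = 179 cm = 1.79 m
BMI = 69.8 / 1.79^2
BMI = 21.78 kg/m^2


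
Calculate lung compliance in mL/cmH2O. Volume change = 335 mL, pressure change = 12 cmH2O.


C = dV / dP
C = 335 / 12
C = 27.92 mL/cmH2O


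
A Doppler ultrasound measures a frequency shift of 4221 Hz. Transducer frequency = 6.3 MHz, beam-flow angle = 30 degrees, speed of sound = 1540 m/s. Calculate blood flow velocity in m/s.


v = fd * c / (2 * f0 * cos(theta))
v = 4221 * 1540 / (2 * 6.3000e+06 * cos(30))
v = 0.5957 m/s


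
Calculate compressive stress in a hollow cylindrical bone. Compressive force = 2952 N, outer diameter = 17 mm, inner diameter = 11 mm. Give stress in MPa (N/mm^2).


A = pi*(r_o^2 - r_i^2)
r_o = 8.5 mm, r_i = 5.5 mm
A = 131.947 mm^2
sigma = F/A = 2952 / 131.947
sigma = 22.37 MPa


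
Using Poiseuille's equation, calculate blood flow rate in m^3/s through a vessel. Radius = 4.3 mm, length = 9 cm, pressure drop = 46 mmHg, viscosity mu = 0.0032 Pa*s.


Q = pi*r^4*dP / (8*mu*L)
r = 0.0043 m, L = 0.09 m
dP = 46 mmHg = 6132.812 Pa
Q = 0.002859 m^3/s


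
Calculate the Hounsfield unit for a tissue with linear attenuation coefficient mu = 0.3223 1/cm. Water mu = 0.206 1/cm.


HU = ((mu_tissue - mu_water) / mu_water) * 1000
HU = ((0.3223 - 0.206) / 0.206) * 1000
HU = 564.6


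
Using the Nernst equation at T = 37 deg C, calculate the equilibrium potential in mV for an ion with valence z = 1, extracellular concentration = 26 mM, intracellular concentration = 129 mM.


E = (RT/(zF)) * ln(C_out/C_in)
T = 37 + 273.15 = 310.15 K
E = (8.314 * 310.15 / (1 * 96485)) * ln(26/129)
E = -42.81 mV


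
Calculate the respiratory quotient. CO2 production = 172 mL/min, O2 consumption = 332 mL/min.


RQ = VCO2 / VO2
RQ = 172 / 332
RQ = 0.5181


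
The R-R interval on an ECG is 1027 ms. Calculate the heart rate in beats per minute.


HR = 60 / RR_interval(s)
RR = 1027 ms = 1.027 s
HR = 60 / 1.027 = 58.42 bpm


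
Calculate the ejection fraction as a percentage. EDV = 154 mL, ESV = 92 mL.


SV = EDV - ESV = 154 - 92 = 62 mL
EF = SV/EDV * 100 = 62/154 * 100
EF = 40.26%


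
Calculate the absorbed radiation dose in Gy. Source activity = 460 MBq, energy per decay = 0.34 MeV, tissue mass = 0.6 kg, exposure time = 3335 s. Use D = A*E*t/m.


A = 460 MBq = 4.6000e+08 Bq
E = 0.34 MeV = 5.4468e-14 J
D = A*E*t/m = 4.6000e+08*5.4468e-14*3335/0.6
D = 0.1393 Gy


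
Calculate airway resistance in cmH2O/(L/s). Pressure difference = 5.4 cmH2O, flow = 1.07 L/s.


R = dP / flow
R = 5.4 / 1.07
R = 5.047 cmH2O/(L/s)


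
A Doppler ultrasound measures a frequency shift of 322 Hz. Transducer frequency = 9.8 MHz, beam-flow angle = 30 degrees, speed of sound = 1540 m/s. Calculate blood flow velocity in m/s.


v = fd * c / (2 * f0 * cos(theta))
v = 322 * 1540 / (2 * 9.8000e+06 * cos(30))
v = 0.02921 m/s


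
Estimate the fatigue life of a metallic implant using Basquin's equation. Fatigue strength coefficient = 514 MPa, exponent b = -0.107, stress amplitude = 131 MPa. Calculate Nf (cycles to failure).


sigma_a = sigma_f' * (2Nf)^b
2Nf = (sigma_a/sigma_f')^(1/b)
2Nf = (131/514)^(1/-0.107)
2Nf = 353607.7
Nf = 1.768e+05


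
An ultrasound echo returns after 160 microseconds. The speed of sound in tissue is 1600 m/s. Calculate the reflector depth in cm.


depth = c * t / 2
t = 160 us = 1.6000e-04 s
depth = 1600 * 1.6000e-04 / 2
depth = 0.128 m = 12.8 cm


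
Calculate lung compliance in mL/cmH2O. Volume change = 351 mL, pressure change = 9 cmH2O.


C = dV / dP
C = 351 / 9
C = 39 mL/cmH2O


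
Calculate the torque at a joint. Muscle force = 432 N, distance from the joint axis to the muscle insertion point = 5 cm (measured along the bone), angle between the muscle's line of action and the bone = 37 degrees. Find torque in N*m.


Torque = F * d * sin(theta)   (moment arm = d*sin(theta))
d = 5 cm = 0.05 m
Torque = 432 * 0.05 * sin(37)
Torque = 13 N*m


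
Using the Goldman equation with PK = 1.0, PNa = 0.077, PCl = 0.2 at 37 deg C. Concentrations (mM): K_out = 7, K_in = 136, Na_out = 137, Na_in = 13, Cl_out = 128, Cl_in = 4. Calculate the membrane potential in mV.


Vm = (RT/F)*ln((PK*Ko + PNa*Nao + PCl*Cli)/(PK*Ki + PNa*Nai + PCl*Clo))
Numer = 18.349, Denom = 162.601
Vm = -58.31 mV


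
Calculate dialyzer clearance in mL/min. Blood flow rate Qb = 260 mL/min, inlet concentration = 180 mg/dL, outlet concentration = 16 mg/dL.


K = Qb * (Cb_in - Cb_out) / Cb_in
K = 260 * (180 - 16) / 180
K = 236.9 mL/min


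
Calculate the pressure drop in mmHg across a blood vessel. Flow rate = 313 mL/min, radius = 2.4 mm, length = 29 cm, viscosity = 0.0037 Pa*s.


dP = 8*mu*L*Q / (pi*r^4)
Q = 313 mL/min = 5.21667e-06 m^3/s
dP = 429.624 Pa = 429.624 / 133.322 mmHg = 3.222 mmHg


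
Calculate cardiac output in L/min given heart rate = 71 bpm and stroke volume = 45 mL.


CO = HR * SV
CO = 71 * 45 / 1000
CO = 3.195 L/min


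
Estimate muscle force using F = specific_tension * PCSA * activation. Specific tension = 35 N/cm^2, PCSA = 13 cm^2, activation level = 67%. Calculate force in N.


F = sigma * PCSA * activation
F = 35 * 13 * 0.67
F = 304.9 N


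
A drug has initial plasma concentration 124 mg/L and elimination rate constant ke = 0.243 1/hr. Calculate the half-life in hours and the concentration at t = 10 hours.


t_half = ln(2) / ke = 0.693147 / 0.243 = 2.852 hr
C(t) = C0 * exp(-ke*t) = 124 * exp(-0.243*10)
C(10) = 10.92 mg/L


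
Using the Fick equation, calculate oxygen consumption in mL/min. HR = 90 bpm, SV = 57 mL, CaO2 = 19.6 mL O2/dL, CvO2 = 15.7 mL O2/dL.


CO = HR*SV = 90*57/1000 = 5.13 L/min
a-v O2 diff = 19.6 - 15.7 = 3.9 mL/dL
VO2 = CO * (CaO2-CvO2) * 10 dL/L
VO2 = 5.13 * 3.9 * 10
VO2 = 200.1 mL/min


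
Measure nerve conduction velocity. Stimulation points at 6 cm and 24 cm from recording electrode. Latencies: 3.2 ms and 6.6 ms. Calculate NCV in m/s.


Distance = (24 - 6) / 100 = 0.18 m
dt = (6.6 - 3.2) / 1000 = 0.0034 s
NCV = dist / dt = 52.94 m/s


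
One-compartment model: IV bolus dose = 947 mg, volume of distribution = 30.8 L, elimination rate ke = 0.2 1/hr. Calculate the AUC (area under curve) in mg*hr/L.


C0 = Dose/Vd = 947/30.8 = 30.7468 mg/L
AUC = C0/ke = 30.7468/0.2
AUC = 153.7 mg*hr/L


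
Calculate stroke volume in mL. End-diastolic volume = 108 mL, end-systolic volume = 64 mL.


SV = EDV - ESV
SV = 108 - 64
SV = 44 mL


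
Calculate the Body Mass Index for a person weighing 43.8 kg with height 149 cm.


BMI = weight / height^2
height = 149 cm = 1.49 m
BMI = 43.8 / 1.49^2
BMI = 19.73 kg/m^2


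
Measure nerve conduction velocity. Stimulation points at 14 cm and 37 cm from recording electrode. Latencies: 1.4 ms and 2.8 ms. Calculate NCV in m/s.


Distance = (37 - 14) / 100 = 0.23 m
dt = (2.8 - 1.4) / 1000 = 0.0014 s
NCV = dist / dt = 164.3 m/s


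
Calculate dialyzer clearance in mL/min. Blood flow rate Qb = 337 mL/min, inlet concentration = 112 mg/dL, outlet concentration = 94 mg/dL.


K = Qb * (Cb_in - Cb_out) / Cb_in
K = 337 * (112 - 94) / 112
K = 54.16 mL/min


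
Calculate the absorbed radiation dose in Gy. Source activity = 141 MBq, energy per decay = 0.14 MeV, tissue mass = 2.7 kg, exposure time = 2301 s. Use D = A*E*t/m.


A = 141 MBq = 1.4100e+08 Bq
E = 0.14 MeV = 2.2428e-14 J
D = A*E*t/m = 1.4100e+08*2.2428e-14*2301/2.7
D = 0.002695 Gy


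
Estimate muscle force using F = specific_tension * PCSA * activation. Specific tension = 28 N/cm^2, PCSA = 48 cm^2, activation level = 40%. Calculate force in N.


F = sigma * PCSA * activation
F = 28 * 48 * 0.4
F = 537.6 N


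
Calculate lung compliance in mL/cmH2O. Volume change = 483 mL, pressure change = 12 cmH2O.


C = dV / dP
C = 483 / 12
C = 40.25 mL/cmH2O


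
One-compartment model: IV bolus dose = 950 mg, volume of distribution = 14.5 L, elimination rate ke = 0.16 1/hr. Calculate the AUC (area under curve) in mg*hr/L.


C0 = Dose/Vd = 950/14.5 = 65.5172 mg/L
AUC = C0/ke = 65.5172/0.16
AUC = 409.5 mg*hr/L


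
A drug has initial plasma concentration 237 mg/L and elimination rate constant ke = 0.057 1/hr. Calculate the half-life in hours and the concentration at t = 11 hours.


t_half = ln(2) / ke = 0.693147 / 0.057 = 12.16 hr
C(t) = C0 * exp(-ke*t) = 237 * exp(-0.057*11)
C(11) = 126.6 mg/L


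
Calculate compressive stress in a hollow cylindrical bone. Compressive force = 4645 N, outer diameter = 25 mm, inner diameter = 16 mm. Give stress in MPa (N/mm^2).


A = pi*(r_o^2 - r_i^2)
r_o = 12.5 mm, r_i = 8 mm
A = 289.812 mm^2
sigma = F/A = 4645 / 289.812
sigma = 16.03 MPa


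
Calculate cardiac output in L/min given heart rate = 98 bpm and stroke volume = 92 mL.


CO = HR * SV
CO = 98 * 92 / 1000
CO = 9.016 L/min


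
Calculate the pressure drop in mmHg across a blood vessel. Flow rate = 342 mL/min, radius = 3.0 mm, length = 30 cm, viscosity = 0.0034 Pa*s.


dP = 8*mu*L*Q / (pi*r^4)
Q = 342 mL/min = 5.7e-06 m^3/s
dP = 182.781 Pa = 182.781 / 133.322 mmHg = 1.371 mmHg


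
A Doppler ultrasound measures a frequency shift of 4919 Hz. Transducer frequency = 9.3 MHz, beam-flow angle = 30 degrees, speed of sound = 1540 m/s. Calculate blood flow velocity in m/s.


v = fd * c / (2 * f0 * cos(theta))
v = 4919 * 1540 / (2 * 9.3000e+06 * cos(30))
v = 0.4703 m/s


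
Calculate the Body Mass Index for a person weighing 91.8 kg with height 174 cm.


BMI = weight / height^2
height = 174 cm = 1.74 m
BMI = 91.8 / 1.74^2
BMI = 30.32 kg/m^2


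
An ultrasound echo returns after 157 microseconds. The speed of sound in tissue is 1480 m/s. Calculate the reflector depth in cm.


depth = c * t / 2
t = 157 us = 1.5700e-04 s
depth = 1480 * 1.5700e-04 / 2
depth = 0.11618 m = 11.618 cm


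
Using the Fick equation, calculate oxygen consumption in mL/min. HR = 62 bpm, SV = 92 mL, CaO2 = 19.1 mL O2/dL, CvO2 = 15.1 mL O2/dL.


CO = HR*SV = 62*92/1000 = 5.704 L/min
a-v O2 diff = 19.1 - 15.1 = 4 mL/dL
VO2 = CO * (CaO2-CvO2) * 10 dL/L
VO2 = 5.704 * 4 * 10
VO2 = 228.2 mL/min


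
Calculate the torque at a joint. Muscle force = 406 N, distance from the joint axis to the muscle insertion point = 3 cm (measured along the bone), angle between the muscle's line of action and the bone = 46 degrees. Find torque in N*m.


Torque = F * d * sin(theta)   (moment arm = d*sin(theta))
d = 3 cm = 0.03 m
Torque = 406 * 0.03 * sin(46)
Torque = 8.762 N*m


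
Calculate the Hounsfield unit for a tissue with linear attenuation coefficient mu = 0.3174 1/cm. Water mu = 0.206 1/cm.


HU = ((mu_tissue - mu_water) / mu_water) * 1000
HU = ((0.3174 - 0.206) / 0.206) * 1000
HU = 540.8


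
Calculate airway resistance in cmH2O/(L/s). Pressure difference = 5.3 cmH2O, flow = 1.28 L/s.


R = dP / flow
R = 5.3 / 1.28
R = 4.141 cmH2O/(L/s)


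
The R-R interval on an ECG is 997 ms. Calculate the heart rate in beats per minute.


HR = 60 / RR_interval(s)
RR = 997 ms = 0.997 s
HR = 60 / 0.997 = 60.18 bpm


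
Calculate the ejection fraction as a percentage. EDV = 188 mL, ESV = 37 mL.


SV = EDV - ESV = 188 - 37 = 151 mL
EF = SV/EDV * 100 = 151/188 * 100
EF = 80.32%


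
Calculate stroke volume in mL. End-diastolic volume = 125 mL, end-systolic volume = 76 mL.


SV = EDV - ESV
SV = 125 - 76
SV = 49 mL


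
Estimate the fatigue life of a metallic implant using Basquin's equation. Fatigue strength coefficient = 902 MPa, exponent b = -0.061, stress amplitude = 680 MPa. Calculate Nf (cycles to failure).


sigma_a = sigma_f' * (2Nf)^b
2Nf = (sigma_a/sigma_f')^(1/b)
2Nf = (680/902)^(1/-0.061)
2Nf = 102.66832
Nf = 51.33


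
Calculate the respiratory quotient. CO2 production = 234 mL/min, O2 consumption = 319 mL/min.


RQ = VCO2 / VO2
RQ = 234 / 319
RQ = 0.7335


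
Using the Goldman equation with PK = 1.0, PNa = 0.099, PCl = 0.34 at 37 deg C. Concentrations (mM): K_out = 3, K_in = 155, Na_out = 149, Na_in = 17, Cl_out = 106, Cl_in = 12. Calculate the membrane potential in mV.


Vm = (RT/F)*ln((PK*Ko + PNa*Nao + PCl*Cli)/(PK*Ki + PNa*Nai + PCl*Clo))
Numer = 21.831, Denom = 192.723
Vm = -58.21 mV


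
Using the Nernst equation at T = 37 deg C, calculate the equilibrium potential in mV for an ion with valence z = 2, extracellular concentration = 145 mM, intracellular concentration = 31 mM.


E = (RT/(zF)) * ln(C_out/C_in)
T = 37 + 273.15 = 310.15 K
E = (8.314 * 310.15 / (2 * 96485)) * ln(145/31)
E = 20.62 mV


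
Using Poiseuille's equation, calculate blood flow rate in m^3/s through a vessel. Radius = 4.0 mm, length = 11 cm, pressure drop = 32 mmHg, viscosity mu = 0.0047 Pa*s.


Q = pi*r^4*dP / (8*mu*L)
r = 0.004 m, L = 0.11 m
dP = 32 mmHg = 4266.304 Pa
Q = 8.2959e-04 m^3/s


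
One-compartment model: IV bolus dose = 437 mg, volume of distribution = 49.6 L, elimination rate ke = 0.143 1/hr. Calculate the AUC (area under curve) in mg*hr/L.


C0 = Dose/Vd = 437/49.6 = 8.81048 mg/L
AUC = C0/ke = 8.81048/0.143
AUC = 61.61 mg*hr/L


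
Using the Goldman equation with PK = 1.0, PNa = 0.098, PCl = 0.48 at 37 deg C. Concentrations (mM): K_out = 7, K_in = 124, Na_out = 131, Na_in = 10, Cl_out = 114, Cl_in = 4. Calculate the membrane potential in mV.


Vm = (RT/F)*ln((PK*Ko + PNa*Nao + PCl*Cli)/(PK*Ki + PNa*Nai + PCl*Clo))
Numer = 21.758, Denom = 179.7
Vm = -56.43 mV


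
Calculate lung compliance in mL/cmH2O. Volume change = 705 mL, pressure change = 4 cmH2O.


C = dV / dP
C = 705 / 4
C = 176.2 mL/cmH2O


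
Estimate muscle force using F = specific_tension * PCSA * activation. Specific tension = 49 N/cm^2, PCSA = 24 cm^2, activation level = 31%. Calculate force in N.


F = sigma * PCSA * activation
F = 49 * 24 * 0.31
F = 364.6 N


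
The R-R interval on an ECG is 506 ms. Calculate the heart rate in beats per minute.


HR = 60 / RR_interval(s)
RR = 506 ms = 0.506 s
HR = 60 / 0.506 = 118.6 bpm


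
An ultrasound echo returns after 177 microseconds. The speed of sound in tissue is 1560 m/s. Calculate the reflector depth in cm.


depth = c * t / 2
t = 177 us = 1.7700e-04 s
depth = 1560 * 1.7700e-04 / 2
depth = 0.13806 m = 13.806 cm


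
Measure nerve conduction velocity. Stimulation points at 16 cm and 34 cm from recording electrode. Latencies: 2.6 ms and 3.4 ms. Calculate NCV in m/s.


Distance = (34 - 16) / 100 = 0.18 m
dt = (3.4 - 2.6) / 1000 = 8.0000e-04 s
NCV = dist / dt = 225 m/s


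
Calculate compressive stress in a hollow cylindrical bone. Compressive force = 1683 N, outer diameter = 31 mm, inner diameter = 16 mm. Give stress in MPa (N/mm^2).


A = pi*(r_o^2 - r_i^2)
r_o = 15.5 mm, r_i = 8 mm
A = 553.706 mm^2
sigma = F/A = 1683 / 553.706
sigma = 3.04 MPa


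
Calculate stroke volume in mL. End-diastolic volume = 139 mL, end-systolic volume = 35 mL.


SV = EDV - ESV
SV = 139 - 35
SV = 104 mL


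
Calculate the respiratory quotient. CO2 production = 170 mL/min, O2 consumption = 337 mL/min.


RQ = VCO2 / VO2
RQ = 170 / 337
RQ = 0.5045


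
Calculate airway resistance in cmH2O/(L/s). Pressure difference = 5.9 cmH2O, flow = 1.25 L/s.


R = dP / flow
R = 5.9 / 1.25
R = 4.72 cmH2O/(L/s)


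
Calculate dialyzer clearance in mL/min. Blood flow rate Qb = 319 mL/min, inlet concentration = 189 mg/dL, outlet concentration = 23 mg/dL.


K = Qb * (Cb_in - Cb_out) / Cb_in
K = 319 * (189 - 23) / 189
K = 280.2 mL/min


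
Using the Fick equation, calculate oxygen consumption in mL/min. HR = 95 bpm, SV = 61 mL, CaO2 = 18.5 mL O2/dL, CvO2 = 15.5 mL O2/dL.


CO = HR*SV = 95*61/1000 = 5.795 L/min
a-v O2 diff = 18.5 - 15.5 = 3 mL/dL
VO2 = CO * (CaO2-CvO2) * 10 dL/L
VO2 = 5.795 * 3 * 10
VO2 = 173.8 mL/min


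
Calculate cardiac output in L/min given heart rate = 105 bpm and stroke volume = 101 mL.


CO = HR * SV
CO = 105 * 101 / 1000
CO = 10.61 L/min


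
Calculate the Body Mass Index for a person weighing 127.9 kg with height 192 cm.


BMI = weight / height^2
height = 192 cm = 1.92 m
BMI = 127.9 / 1.92^2
BMI = 34.7 kg/m^2


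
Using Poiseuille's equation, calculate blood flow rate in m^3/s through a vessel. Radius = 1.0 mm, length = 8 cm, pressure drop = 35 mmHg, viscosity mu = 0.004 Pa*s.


Q = pi*r^4*dP / (8*mu*L)
r = 0.001 m, L = 0.08 m
dP = 35 mmHg = 4666.27 Pa
Q = 5.7264e-06 m^3/s


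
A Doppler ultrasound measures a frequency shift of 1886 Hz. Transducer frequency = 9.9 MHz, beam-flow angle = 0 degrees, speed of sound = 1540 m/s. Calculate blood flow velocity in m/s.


v = fd * c / (2 * f0 * cos(theta))
v = 1886 * 1540 / (2 * 9.9000e+06 * cos(0))
v = 0.1467 m/s


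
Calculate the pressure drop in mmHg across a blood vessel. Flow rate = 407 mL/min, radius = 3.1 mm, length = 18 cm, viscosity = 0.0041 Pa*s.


dP = 8*mu*L*Q / (pi*r^4)
Q = 407 mL/min = 6.78333e-06 m^3/s
dP = 138.036 Pa = 138.036 / 133.322 mmHg = 1.035 mmHg


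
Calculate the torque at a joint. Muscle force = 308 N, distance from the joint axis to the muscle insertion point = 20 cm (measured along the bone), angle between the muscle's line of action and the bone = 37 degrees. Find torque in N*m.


Torque = F * d * sin(theta)   (moment arm = d*sin(theta))
d = 20 cm = 0.2 m
Torque = 308 * 0.2 * sin(37)
Torque = 37.07 N*m


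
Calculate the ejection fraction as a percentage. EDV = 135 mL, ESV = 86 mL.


SV = EDV - ESV = 135 - 86 = 49 mL
EF = SV/EDV * 100 = 49/135 * 100
EF = 36.3%


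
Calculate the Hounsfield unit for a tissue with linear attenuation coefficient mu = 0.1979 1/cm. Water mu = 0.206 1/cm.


HU = ((mu_tissue - mu_water) / mu_water) * 1000
HU = ((0.1979 - 0.206) / 0.206) * 1000
HU = -39.32


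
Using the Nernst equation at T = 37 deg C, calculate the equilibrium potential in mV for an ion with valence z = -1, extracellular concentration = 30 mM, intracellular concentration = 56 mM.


E = (RT/(zF)) * ln(C_out/C_in)
T = 37 + 273.15 = 310.15 K
E = (8.314 * 310.15 / (-1 * 96485)) * ln(30/56)
E = 16.68 mV


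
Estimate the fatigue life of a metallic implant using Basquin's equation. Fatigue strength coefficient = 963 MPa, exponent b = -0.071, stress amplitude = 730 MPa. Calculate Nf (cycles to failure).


sigma_a = sigma_f' * (2Nf)^b
2Nf = (sigma_a/sigma_f')^(1/b)
2Nf = (730/963)^(1/-0.071)
2Nf = 49.478265
Nf = 24.74


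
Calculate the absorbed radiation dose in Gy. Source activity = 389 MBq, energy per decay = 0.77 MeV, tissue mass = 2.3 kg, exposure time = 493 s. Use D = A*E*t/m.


A = 389 MBq = 3.8900e+08 Bq
E = 0.77 MeV = 1.23354e-13 J
D = A*E*t/m = 3.8900e+08*1.23354e-13*493/2.3
D = 0.01029 Gy


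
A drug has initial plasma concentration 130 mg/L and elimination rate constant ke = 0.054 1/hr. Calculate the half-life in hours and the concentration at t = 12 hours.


t_half = ln(2) / ke = 0.693147 / 0.054 = 12.84 hr
C(t) = C0 * exp(-ke*t) = 130 * exp(-0.054*12)
C(12) = 68 mg/L


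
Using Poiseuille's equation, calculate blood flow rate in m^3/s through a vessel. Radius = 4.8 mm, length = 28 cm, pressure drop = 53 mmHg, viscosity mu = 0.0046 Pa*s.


Q = pi*r^4*dP / (8*mu*L)
r = 0.0048 m, L = 0.28 m
dP = 53 mmHg = 7066.066 Pa
Q = 0.001144 m^3/s


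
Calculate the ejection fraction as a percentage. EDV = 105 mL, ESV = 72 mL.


SV = EDV - ESV = 105 - 72 = 33 mL
EF = SV/EDV * 100 = 33/105 * 100
EF = 31.43%


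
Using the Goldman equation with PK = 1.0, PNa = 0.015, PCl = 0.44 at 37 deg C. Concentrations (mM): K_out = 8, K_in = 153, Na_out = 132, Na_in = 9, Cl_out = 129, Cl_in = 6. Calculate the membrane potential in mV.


Vm = (RT/F)*ln((PK*Ko + PNa*Nao + PCl*Cli)/(PK*Ki + PNa*Nai + PCl*Clo))
Numer = 12.62, Denom = 209.895
Vm = -75.13 mV


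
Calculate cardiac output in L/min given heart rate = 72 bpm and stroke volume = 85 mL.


CO = HR * SV
CO = 72 * 85 / 1000
CO = 6.12 L/min


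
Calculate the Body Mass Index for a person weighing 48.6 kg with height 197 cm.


BMI = weight / height^2
height = 197 cm = 1.97 m
BMI = 48.6 / 1.97^2
BMI = 12.52 kg/m^2


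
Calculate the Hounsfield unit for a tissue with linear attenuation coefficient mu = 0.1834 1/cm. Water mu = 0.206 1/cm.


HU = ((mu_tissue - mu_water) / mu_water) * 1000
HU = ((0.1834 - 0.206) / 0.206) * 1000
HU = -109.7


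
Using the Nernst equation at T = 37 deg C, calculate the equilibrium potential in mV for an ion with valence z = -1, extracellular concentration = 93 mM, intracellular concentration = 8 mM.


E = (RT/(zF)) * ln(C_out/C_in)
T = 37 + 273.15 = 310.15 K
E = (8.314 * 310.15 / (-1 * 96485)) * ln(93/8)
E = -65.56 mV


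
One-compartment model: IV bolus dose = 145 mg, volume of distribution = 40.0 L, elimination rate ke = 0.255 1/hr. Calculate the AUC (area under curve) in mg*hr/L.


C0 = Dose/Vd = 145/40.0 = 3.625 mg/L
AUC = C0/ke = 3.625/0.255
AUC = 14.22 mg*hr/L


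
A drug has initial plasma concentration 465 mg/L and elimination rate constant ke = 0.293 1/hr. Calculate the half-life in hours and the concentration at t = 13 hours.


t_half = ln(2) / ke = 0.693147 / 0.293 = 2.366 hr
C(t) = C0 * exp(-ke*t) = 465 * exp(-0.293*13)
C(13) = 10.31 mg/L


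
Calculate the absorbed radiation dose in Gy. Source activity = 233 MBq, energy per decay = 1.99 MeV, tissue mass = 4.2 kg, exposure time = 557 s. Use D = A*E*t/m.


A = 233 MBq = 2.3300e+08 Bq
E = 1.99 MeV = 3.18798e-13 J
D = A*E*t/m = 2.3300e+08*3.18798e-13*557/4.2
D = 0.009851 Gy


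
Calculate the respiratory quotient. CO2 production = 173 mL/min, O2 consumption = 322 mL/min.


RQ = VCO2 / VO2
RQ = 173 / 322
RQ = 0.5373


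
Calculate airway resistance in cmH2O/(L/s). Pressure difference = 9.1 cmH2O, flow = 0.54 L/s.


R = dP / flow
R = 9.1 / 0.54
R = 16.85 cmH2O/(L/s)


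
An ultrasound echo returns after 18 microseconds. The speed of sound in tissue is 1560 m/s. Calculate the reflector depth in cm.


depth = c * t / 2
t = 18 us = 1.8000e-05 s
depth = 1560 * 1.8000e-05 / 2
depth = 0.01404 m = 1.404 cm


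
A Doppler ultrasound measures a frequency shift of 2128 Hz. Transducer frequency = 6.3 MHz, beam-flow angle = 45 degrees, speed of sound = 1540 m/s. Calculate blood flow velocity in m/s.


v = fd * c / (2 * f0 * cos(theta))
v = 2128 * 1540 / (2 * 6.3000e+06 * cos(45))
v = 0.3678 m/s


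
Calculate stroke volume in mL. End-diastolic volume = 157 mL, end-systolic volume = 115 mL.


SV = EDV - ESV
SV = 157 - 115
SV = 42 mL


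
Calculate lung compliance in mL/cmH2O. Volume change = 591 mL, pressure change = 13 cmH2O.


C = dV / dP
C = 591 / 13
C = 45.46 mL/cmH2O


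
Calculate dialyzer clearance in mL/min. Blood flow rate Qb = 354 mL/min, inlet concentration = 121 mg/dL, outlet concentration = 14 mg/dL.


K = Qb * (Cb_in - Cb_out) / Cb_in
K = 354 * (121 - 14) / 121
K = 313 mL/min


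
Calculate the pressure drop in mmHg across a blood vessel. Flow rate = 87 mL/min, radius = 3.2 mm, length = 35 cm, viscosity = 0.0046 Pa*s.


dP = 8*mu*L*Q / (pi*r^4)
Q = 87 mL/min = 1.45e-06 m^3/s
dP = 56.6936 Pa = 56.6936 / 133.322 mmHg = 0.4252 mmHg


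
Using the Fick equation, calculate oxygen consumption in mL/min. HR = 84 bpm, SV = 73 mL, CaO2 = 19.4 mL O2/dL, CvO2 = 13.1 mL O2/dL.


CO = HR*SV = 84*73/1000 = 6.132 L/min
a-v O2 diff = 19.4 - 13.1 = 6.3 mL/dL
VO2 = CO * (CaO2-CvO2) * 10 dL/L
VO2 = 6.132 * 6.3 * 10
VO2 = 386.3 mL/min


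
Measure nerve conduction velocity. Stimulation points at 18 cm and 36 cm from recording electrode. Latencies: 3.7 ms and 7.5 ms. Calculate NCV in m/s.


Distance = (36 - 18) / 100 = 0.18 m
dt = (7.5 - 3.7) / 1000 = 0.0038 s
NCV = dist / dt = 47.37 m/s


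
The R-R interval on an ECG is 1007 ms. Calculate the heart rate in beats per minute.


HR = 60 / RR_interval(s)
RR = 1007 ms = 1.007 s
HR = 60 / 1.007 = 59.58 bpm


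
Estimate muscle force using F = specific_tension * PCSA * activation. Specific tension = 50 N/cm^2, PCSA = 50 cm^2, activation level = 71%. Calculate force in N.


F = sigma * PCSA * activation
F = 50 * 50 * 0.71
F = 1775 N


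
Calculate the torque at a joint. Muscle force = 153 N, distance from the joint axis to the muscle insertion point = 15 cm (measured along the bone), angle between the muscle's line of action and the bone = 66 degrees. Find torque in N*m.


Torque = F * d * sin(theta)   (moment arm = d*sin(theta))
d = 15 cm = 0.15 m
Torque = 153 * 0.15 * sin(66)
Torque = 20.97 N*m


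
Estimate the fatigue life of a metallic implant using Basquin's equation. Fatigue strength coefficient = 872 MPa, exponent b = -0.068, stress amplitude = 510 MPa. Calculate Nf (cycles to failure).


sigma_a = sigma_f' * (2Nf)^b
2Nf = (sigma_a/sigma_f')^(1/b)
2Nf = (510/872)^(1/-0.068)
2Nf = 2664.9006
Nf = 1332


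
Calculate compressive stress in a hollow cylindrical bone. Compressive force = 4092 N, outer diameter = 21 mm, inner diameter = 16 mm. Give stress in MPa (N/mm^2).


A = pi*(r_o^2 - r_i^2)
r_o = 10.5 mm, r_i = 8 mm
A = 145.299 mm^2
sigma = F/A = 4092 / 145.299
sigma = 28.16 MPa


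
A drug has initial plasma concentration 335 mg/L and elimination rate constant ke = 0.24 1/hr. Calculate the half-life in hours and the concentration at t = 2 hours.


t_half = ln(2) / ke = 0.693147 / 0.24 = 2.888 hr
C(t) = C0 * exp(-ke*t) = 335 * exp(-0.24*2)
C(2) = 207.3 mg/L


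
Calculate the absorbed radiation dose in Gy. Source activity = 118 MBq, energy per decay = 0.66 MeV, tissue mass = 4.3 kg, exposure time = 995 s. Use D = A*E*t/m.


A = 118 MBq = 1.1800e+08 Bq
E = 0.66 MeV = 1.05732e-13 J
D = A*E*t/m = 1.1800e+08*1.05732e-13*995/4.3
D = 0.002887 Gy
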